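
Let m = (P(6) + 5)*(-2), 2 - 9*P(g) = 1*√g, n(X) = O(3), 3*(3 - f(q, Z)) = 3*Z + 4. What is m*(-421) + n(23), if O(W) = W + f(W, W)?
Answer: 39589/9 - 842*√6/9 ≈ 4169.6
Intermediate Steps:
f(q, Z) = 5/3 - Z (f(q, Z) = 3 - (3*Z + 4)/3 = 3 - (4 + 3*Z)/3 = 3 + (-4/3 - Z) = 5/3 - Z)
O(W) = 5/3 (O(W) = W + (5/3 - W) = 5/3)
n(X) = 5/3
P(g) = 2/9 - √g/9
m = -94/9 + 2*√6/9 (m = ((2/9 - √6/9) + 5)*(-2) = (47/9 - √6/9)*(-2) = -94/9 + 2*√6/9 ≈ -9.9001)
m*(-421) + n(23) = (-94/9 + 2*√6/9)*(-421) + 5/3 = (39574/9 - 842*√6/9) + 5/3 = 39589/9 - 842*√6/9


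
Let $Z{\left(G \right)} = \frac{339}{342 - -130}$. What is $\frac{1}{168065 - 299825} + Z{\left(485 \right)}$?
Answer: $\frac{5583271}{7773840} \approx 0.71821$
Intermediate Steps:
$Z{\left(G \right)} = \frac{339}{472}$ ($Z{\left(G \right)} = \frac{339}{342 + 130} = \frac{339}{472}$)
$\frac{1}{168065 - 299825} + Z{\left(485 \right)} = \frac{1}{168065 - 299825} + \frac{339}{472} = \frac{1}{-131760} + \frac{339}{472} = - \frac{1}{131760} + \frac{339}{472} = \frac{5583271}{7773840}$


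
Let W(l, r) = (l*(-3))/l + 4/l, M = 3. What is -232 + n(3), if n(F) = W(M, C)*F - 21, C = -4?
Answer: -258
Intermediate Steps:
W(l, r) = -3 + 4/l (W(l, r) = (-3*l)/l + 4/l = -3 + 4/l)
n(F) = -21 - 5*F/3 (n(F) = (-3 + 4/3)*F - 21 = -5*F/3 - 21 = -21 - 5*F/3)
-232 + n(3) = -232 + (-21 - 5/3*3) = -232 + (-21 - 5) = -232 - 26 = -258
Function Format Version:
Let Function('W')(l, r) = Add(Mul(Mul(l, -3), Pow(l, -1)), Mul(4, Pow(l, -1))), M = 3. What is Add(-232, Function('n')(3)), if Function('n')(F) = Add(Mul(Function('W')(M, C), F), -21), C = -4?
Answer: -258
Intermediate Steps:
Function('W')(l, r) = Add(-3, Mul(4, Pow(l, -1))) (Function('W')(l, r) = Add(Mul(Mul(-3, l), Pow(l, -1)), Mul(4, Pow(l, -1))) = Add(-3, Mul(4, Pow(l, -1))))
Function('n')(F) = Add(-21, Mul(Rational(-5, 3), F)) (Function('n')(F) = Add(Mul(Add(-3, Mul(4, Pow(3, -1))), F), -21) = Add(Mul(Add(-3, Mul(4, Rational(1, 3))), F), -21) = Add(Mul(Add(-3, Rational(4, 3)), F), -21) = Add(Mul(Rational(-5, 3), F), -21) = Add(-21, Mul(Rational(-5, 3), F)))
Add(-232, Function('n')(3)) = Add(-232, Add(-21, Mul(Rational(-5, 3), 3))) = Add(-232, Add(-21, -5)) = Add(-232, -26) = -258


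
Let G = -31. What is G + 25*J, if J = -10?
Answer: -281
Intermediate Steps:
G + 25*J = -31 + 25*(-10) = -31 - 250 = -281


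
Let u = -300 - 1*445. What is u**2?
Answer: 555025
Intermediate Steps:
u = -745 (u = -300 - 445 = -745)
u**2 = (-745)**2 = 555025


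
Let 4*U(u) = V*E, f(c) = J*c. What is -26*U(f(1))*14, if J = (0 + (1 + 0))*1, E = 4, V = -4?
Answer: 1456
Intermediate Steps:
J = 1 (J = (0 + 1)*1 = 1*1 = 1)
f(c) = c (f(c) = 1*c = c)
U(u) = -4 (U(u) = (-4*4)/4 = (¼)*(-16) = -4)
-26*U(f(1))*14 = -26*(-4)*14 = 104*14 = 1456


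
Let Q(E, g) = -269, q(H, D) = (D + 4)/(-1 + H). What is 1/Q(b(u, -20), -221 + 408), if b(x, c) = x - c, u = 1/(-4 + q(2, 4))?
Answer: -1/269 ≈ -0.0037175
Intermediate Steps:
q(H, D) = (4 + D)/(-1 + H)
u = ¼ (u = 1/(-4 + (4 + 4)/(-1 + 2)) = 1/(-4 + 8/1) = 1/(-4 + 1*8) = 1/(-4 + 8) = 1/4 = ¼ ≈ 0.25000)
1/Q(b(u, -20), -221 + 408) = 1/(-269) = -1/269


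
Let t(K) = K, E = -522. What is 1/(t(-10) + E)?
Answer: -1/532 ≈ -0.0018797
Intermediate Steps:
1/(t(-10) + E) = 1/(-10 - 522) = 1/(-532) = -1/532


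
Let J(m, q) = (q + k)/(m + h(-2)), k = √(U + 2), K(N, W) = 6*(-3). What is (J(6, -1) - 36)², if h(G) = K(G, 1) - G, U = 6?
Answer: 128889/100 + 359*√2/25 ≈ 1309.2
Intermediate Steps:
K(N, W) = -18
h(G) = -18 - G
k = 2*√2 (k = √(6 + 2) = √8 = 2*√2 ≈ 2.8284)
J(m, q) = (q + 2*√2)/(-16 + m) (J(m, q) = (q + 2*√2)/(m + (-18 - 1*(-2))) = (q + 2*√2)/(m + (-18 + 2)) = (q + 2*√2)/(m - 16) = (q + 2*√2)/(-16 + m))
(J(6, -1) - 36)² = ((-1 + 2*√2)/(-16 + 6) - 36)² = ((-1 + 2*√2)/(-10) - 36)² = (-(-1 + 2*√2)/10 - 36)² = ((⅒ - √2/5) - 36)² = (-359/10 - √2/5)²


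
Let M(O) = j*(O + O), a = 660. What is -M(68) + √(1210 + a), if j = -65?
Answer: 8840 + √1870 ≈ 8883.3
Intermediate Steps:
M(O) = -130*O (M(O) = -65*(O + O) = -130*O)
-M(68) + √(1210 + a) = -(-130)*68 + √(1210 + 660) = -1*(-8840) + √1870 = 8840 + √1870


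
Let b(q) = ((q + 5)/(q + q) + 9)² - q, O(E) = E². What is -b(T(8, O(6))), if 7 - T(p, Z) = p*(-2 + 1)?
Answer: -706/9 ≈ -78.444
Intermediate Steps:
T(p, Z) = 7 + p (T(p, Z) = 7 - p*(-2 + 1) = 7 - p*(-1) = 7 - (-1)*p = 7 + p)
b(q) = (9 + (5 + q)/(2*q))² - q (b(q) = ((5 + q)/((2*q)) + 9)² - q = ((5 + q)*(1/(2*q)) + 9)² - q = ((5 + q)/(2*q) + 9)² - q = (9 + (5 + q)/(2*q))² - q)
-b(T(8, O(6))) = -(-(7 + 8) + (5 + 19*(7 + 8))²/(4*(7 + 8)²)) = -(-1*15 + (¼)*(5 + 19*15)²/15²) = -(-15 + (¼)*(1/225)*(5 + 285)²) = -(-15 + (¼)*(1/225)*290²) = -(-15 + (¼)*(1/225)*84100) = -(-15 + 841/9) = -1*706/9 = -706/9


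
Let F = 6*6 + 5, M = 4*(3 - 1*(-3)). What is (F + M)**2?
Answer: 4225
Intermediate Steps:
M = 24 (M = 4*(3 + 3) = 4*6 = 24)
F = 41 (F = 36 + 5 = 41)
(F + M)**2 = (41 + 24)**2 = 65**2 = 4225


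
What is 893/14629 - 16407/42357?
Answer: -67397734/206546851 ≈ -0.32631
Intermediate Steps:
893/14629 - 16407/42357 = 893*(1/14629) - 16407*1/42357 = 893/14629 - 5469/14119 = -67397734/206546851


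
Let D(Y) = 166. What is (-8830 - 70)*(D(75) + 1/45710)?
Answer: -6753196290/4571 ≈ -1.4774e+6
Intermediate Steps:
(-8830 - 70)*(D(75) + 1/45710) = (-8830 - 70)*(166 + 1/45710) = -8900*(166 + 1/45710) = -8900*7587861/45710 = -6753196290/4571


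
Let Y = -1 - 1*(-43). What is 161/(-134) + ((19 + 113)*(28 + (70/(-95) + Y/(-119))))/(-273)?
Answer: -55980305/3938662 ≈ -14.213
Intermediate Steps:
Y = 42 (Y = -1 + 43 = 42)
161/(-134) + ((19 + 113)*(28 + (70/(-95) + Y/(-119))))/(-273) = 161/(-134) + ((19 + 113)*(28 + (70/(-95) + 42/(-119))))/(-273) = 161*(-1/134) + (132*(28 + (70*(-1/95) + 42*(-1/119))))*(-1/273) = -161/134 + (132*(28 + (-14/19 - 6/17)))*(-1/273) = -161/134 + (132*(28 - 352/323))*(-1/273) = -161/134 + (132*(8692/323))*(-1/273) = -161/134 + (1147344/323)*(-1/273) = -161/134 - 382448/29393 = -55980305/3938662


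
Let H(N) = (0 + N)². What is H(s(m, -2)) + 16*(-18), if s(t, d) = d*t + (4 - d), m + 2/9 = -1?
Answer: -17552/81 ≈ -216.69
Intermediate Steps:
m = -11/9 (m = -2/9 - 1 = -11/9 ≈ -1.2222)
s(t, d) = 4 - d + d*t
H(N) = N²
H(s(m, -2)) + 16*(-18) = (4 - 1*(-2) - 2*(-11/9))² + 16*(-18) = (4 + 2 + 22/9)² - 288 = (76/9)² - 288 = 5776/81 - 288 = -17552/81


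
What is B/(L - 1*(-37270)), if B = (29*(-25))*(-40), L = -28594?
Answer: 7250/2169 ≈ 3.3426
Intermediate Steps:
B = 29000 (B = -725*(-40) = 29000)
B/(L - 1*(-37270)) = 29000/(-28594 - 1*(-37270)) = 29000/(-28594 + 37270) = 29000/8676 = 29000*(1/8676) = 7250/2169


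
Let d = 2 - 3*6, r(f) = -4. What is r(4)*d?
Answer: 64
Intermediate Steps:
d = -16 (d = 2 - 18 = -16)
r(4)*d = -4*(-16) = 64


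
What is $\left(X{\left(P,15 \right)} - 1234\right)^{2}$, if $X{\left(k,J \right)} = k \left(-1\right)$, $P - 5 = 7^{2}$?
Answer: $1658944$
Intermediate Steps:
$P = 54$ ($P = 5 + 7^{2} = 5 + 49 = 54$)
$X{\left(k,J \right)} = - k$
$\left(X{\left(P,15 \right)} - 1234\right)^{2} = \left(\left(-1\right) 54 - 1234\right)^{2} = \left(-54 - 1234\right)^{2} = \left(-1288\right)^{2} = 1658944$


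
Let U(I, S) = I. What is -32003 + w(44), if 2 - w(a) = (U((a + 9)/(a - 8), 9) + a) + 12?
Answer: -1154105/36 ≈ -32058.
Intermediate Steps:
w(a) = -10 - a - (9 + a)/(-8 + a) (w(a) = 2 - (((a + 9)/(a - 8) + a) + 12) = 2 - (((9 + a)/(-8 + a) + a) + 12) = 2 - ((a + (9 + a)/(-8 + a)) + 12) = 2 - (12 + a + (9 + a)/(-8 + a)) = 2 + (-12 - a - (9 + a)/(-8 + a)) = -10 - a - (9 + a)/(-8 + a))
-32003 + w(44) = -32003 + (71 - 1*44² - 3*44)/(-8 + 44) = -32003 + (71 - 1*1936 - 132)/36 = -32003 + (71 - 1936 - 132)/36 = -32003 + (1/36)*(-1997) = -32003 - 1997/36 = -1154105/36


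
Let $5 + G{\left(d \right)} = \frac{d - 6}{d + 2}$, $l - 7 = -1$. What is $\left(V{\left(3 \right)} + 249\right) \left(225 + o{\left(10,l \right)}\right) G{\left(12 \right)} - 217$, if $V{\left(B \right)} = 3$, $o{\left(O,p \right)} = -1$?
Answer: $-258265$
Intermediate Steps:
$l = 6$ ($l = 7 - 1 = 6$)
$G{\left(d \right)} = -5 + \frac{-6 + d}{2 + d}$ ($G{\left(d \right)} = -5 + \frac{d - 6}{d + 2} = -5 + \frac{-6 + d}{2 + d}$)
$\left(V{\left(3 \right)} + 249\right) \left(225 + o{\left(10,l \right)}\right) G{\left(12 \right)} - 217 = \left(3 + 249\right) \left(225 - 1\right) \frac{4 \left(-4 - 12\right)}{2 + 12} - 217 = 252 \cdot 224 \frac{4 \left(-4 - 12\right)}{14} - 217 = 56448 \cdot 4 \cdot \frac{1}{14} \left(-16\right) - 217 = 56448 \left(- \frac{32}{7}\right) - 217 = -258048 - 217 = -258265$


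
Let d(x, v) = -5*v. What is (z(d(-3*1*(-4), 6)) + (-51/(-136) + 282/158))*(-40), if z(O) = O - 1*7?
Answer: 110095/79 ≈ 1393.6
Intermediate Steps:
z(O) = -7 + O (z(O) = O - 7 = -7 + O)
(z(d(-3*1*(-4), 6)) + (-51/(-136) + 282/158))*(-40) = ((-7 - 5*6) + (-51/(-136) + 282/158))*(-40) = ((-7 - 30) + (-51*(-1/136) + 282*(1/158)))*(-40) = (-37 + (3/8 + 141/79))*(-40) = (-37 + 1365/632)*(-40) = -22019/632*(-40) = 110095/79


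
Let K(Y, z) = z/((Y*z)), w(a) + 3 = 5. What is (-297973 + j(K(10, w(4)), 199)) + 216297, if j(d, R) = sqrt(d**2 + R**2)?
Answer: -81676 + sqrt(3960101)/10 ≈ -81477.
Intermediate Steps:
w(a) = 2 (w(a) = -3 + 5 = 2)
K(Y, z) = 1/Y (K(Y, z) = z*(1/(Y*z)) = 1/Y)
j(d, R) = sqrt(R**2 + d**2)
(-297973 + j(K(10, w(4)), 199)) + 216297 = (-297973 + sqrt(199**2 + (1/10)**2)) + 216297 = (-297973 + sqrt(39601 + (1/10)**2)) + 216297 = (-297973 + sqrt(39601 + 1/100)) + 216297 = (-297973 + sqrt(3960101/100)) + 216297 = (-297973 + sqrt(3960101)/10) + 216297 = -81676 + sqrt(3960101)/10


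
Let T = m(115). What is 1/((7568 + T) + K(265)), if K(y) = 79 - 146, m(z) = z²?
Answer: 1/20726 ≈ 4.8249e-5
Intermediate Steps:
T = 13225 (T = 115² = 13225)
K(y) = -67
1/((7568 + T) + K(265)) = 1/((7568 + 13225) - 67) = 1/(20793 - 67) = 1/20726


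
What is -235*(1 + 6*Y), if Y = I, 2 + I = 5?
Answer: -4465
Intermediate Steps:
I = 3 (I = -2 + 5 = 3)
Y = 3
-235*(1 + 6*Y) = -235*(1 + 6*3) = -235*(1 + 18) = -235*19 = -4465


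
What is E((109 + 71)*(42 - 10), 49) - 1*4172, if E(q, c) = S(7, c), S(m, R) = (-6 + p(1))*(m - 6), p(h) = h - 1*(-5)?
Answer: -4172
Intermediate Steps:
p(h) = 5 + h (p(h) = h + 5 = 5 + h)
S(m, R) = 0 (S(m, R) = (-6 + (5 + 1))*(m - 6) = (-6 + 6)*(-6 + m) = 0*(-6 + m) = 0)
E(q, c) = 0
E((109 + 71)*(42 - 10), 49) - 1*4172 = 0 - 1*4172 = 0 - 4172 = -4172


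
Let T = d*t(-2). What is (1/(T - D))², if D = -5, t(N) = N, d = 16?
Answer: 1/729 ≈ 0.0013717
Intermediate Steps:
T = -32 (T = 16*(-2) = -32)
(1/(T - D))² = (1/(-32 - 1*(-5)))² = (1/(-32 + 5))² = (1/(-27))² = (-1/27)² = 1/729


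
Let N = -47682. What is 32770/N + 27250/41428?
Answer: -14565265/493842474 ≈ -0.029494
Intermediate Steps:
32770/N + 27250/41428 = 32770/(-47682) + 27250/41428 = 32770*(-1/47682) + 27250*(1/41428) = -16385/23841 + 13625/20714 = -14565265/493842474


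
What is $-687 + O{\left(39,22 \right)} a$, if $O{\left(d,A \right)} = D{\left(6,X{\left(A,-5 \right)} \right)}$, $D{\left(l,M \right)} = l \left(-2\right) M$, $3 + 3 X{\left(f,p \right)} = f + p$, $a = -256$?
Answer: $13649$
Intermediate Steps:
$X{\left(f,p \right)} = -1 + \frac{f}{3} + \frac{p}{3}$ ($X{\left(f,p \right)} = -1 + \frac{f + p}{3} = -1 + \left(\frac{f}{3} + \frac{p}{3}\right) = -1 + \frac{f}{3} + \frac{p}{3}$)
$D{\left(l,M \right)} = - 2 M l$ ($D{\left(l,M \right)} = - 2 l M = - 2 M l$)
$O{\left(d,A \right)} = 32 - 4 A$ ($O{\left(d,A \right)} = \left(-2\right) \left(-1 + \frac{A}{3} + \frac{1}{3} \left(-5\right)\right) 6 = \left(-2\right) \left(-1 + \frac{A}{3} - \frac{5}{3}\right) 6 = \left(-2\right) \left(- \frac{8}{3} + \frac{A}{3}\right) 6 = 32 - 4 A$)
$-687 + O{\left(39,22 \right)} a = -687 + \left(32 - 88\right) \left(-256\right) = -687 - -14336 = -687 + 14336 = 13649$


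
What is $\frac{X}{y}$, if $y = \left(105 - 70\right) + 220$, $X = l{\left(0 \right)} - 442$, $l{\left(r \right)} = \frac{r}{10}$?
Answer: $- \frac{26}{15} \approx -1.7333$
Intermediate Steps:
$l{\left(r \right)} = \frac{r}{10}$ ($l{\left(r \right)} = r \frac{1}{10} = \frac{r}{10}$)
$X = -442$ ($X = \frac{1}{10} \cdot 0 - 442 = 0 - 442 = -442$)
$y = 255$ ($y = \left(105 - 70\right) + 220 = 35 + 220 = 255$)
$\frac{X}{y} = - \frac{442}{255} = \left(-442\right) \frac{1}{255} = - \frac{26}{15}$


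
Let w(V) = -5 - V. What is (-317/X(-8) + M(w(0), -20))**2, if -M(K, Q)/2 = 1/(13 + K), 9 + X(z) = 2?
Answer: 1590121/784 ≈ 2028.2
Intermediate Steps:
X(z) = -7 (X(z) = -9 + 2 = -7)
M(K, Q) = -2/(13 + K)
(-317/X(-8) + M(w(0), -20))**2 = (-317/(-7) - 2/(13 + (-5 - 1*0)))**2 = (-317*(-1/7) - 2/(13 + (-5 + 0)))**2 = (317/7 - 2/(13 - 5))**2 = (317/7 - 2/8)**2 = (317/7 - 2*1/8)**2 = (317/7 - 1/4)**2 = (1261/28)**2 = 1590121/784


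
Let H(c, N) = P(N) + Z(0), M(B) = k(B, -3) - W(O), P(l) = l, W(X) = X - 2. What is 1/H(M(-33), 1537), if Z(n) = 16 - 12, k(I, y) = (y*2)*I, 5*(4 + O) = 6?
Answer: 1/1541 ≈ 0.00064893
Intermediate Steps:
O = -14/5 (O = -4 + (⅕)*6 = -4 + 6/5 = -14/5 ≈ -2.8000)
W(X) = -2 + X
k(I, y) = 2*I*y (k(I, y) = (2*y)*I = 2*I*y)
M(B) = 24/5 - 6*B (M(B) = 2*B*(-3) - (-2 - 14/5) = -6*B - 1*(-24/5) = -6*B + 24/5 = 24/5 - 6*B)
Z(n) = 4
H(c, N) = 4 + N (H(c, N) = N + 4 = 4 + N)
1/H(M(-33), 1537) = 1/(4 + 1537) = 1/1541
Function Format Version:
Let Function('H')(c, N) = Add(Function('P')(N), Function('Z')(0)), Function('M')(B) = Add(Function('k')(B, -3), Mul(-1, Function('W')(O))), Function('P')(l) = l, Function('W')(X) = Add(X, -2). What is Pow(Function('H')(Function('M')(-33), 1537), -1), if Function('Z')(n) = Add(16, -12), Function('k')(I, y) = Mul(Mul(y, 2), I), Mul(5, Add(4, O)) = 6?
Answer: Rational(1, 1541) ≈ 0.00064893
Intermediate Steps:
O = Rational(-14, 5) (O = Add(-4, Mul(Rational(1, 5), 6)) = Add(-4, Rational(6, 5)) = Rational(-14, 5) ≈ -2.8000)
Function('W')(X) = Add(-2, X)
Function('k')(I, y) = Mul(2, I, y) (Function('k')(I, y) = Mul(Mul(2, y), I) = Mul(2, I, y))
Function('M')(B) = Add(Rational(24, 5), Mul(-6, B)) (Function('M')(B) = Add(Mul(2, B, -3), Mul(-1, Add(-2, Rational(-14, 5)))) = Add(Mul(-6, B), Mul(-1, Rational(-24, 5))) = Add(Mul(-6, B), Rational(24, 5)) = Add(Rational(24, 5), Mul(-6, B)))
Function('Z')(n) = 4
Function('H')(c, N) = Add(4, N) (Function('H')(c, N) = Add(N, 4) = Add(4, N))
Pow(Function('H')(Function('M')(-33), 1537), -1) = Pow(Add(4, 1537), -1) = Pow(1541, -1) = Rational(1, 1541)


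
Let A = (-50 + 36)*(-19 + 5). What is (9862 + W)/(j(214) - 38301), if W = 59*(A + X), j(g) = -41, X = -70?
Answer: -8648/19171 ≈ -0.45110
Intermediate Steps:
A = 196 (A = -14*(-14) = 196)
W = 7434 (W = 59*(196 - 70) = 59*126 = 7434)
(9862 + W)/(j(214) - 38301) = (9862 + 7434)/(-41 - 38301) = 17296/(-38342) = 17296*(-1/38342) = -8648/19171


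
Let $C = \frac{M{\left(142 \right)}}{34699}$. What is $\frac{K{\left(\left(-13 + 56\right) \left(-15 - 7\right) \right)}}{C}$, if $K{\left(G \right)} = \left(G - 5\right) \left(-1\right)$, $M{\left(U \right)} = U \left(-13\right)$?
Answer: $- \frac{32998749}{1846} \approx -17876.0$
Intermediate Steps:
$M{\left(U \right)} = - 13 U$
$K{\left(G \right)} = 5 - G$ ($K{\left(G \right)} = \left(-5 + G\right) \left(-1\right) = 5 - G$)
$C = - \frac{1846}{34699}$ ($C = \frac{\left(-13\right) 142}{34699} = \left(-1846\right) \frac{1}{34699} = - \frac{1846}{34699} \approx -0.0532$)
$\frac{K{\left(\left(-13 + 56\right) \left(-15 - 7\right) \right)}}{C} = \frac{5 - \left(-13 + 56\right) \left(-15 - 7\right)}{- \frac{1846}{34699}} = \left(5 - 43 \left(-22\right)\right) \left(- \frac{34699}{1846}\right) = \left(5 - -946\right) \left(- \frac{34699}{1846}\right) = \left(5 + 946\right) \left(- \frac{34699}{1846}\right) = 951 \left(- \frac{34699}{1846}\right) = - \frac{32998749}{1846}$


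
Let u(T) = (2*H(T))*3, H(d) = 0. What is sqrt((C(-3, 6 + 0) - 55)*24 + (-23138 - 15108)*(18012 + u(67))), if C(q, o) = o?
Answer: 8*I*sqrt(10763877) ≈ 26247.0*I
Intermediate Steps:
u(T) = 0 (u(T) = (2*0)*3 = 0*3 = 0)
sqrt((C(-3, 6 + 0) - 55)*24 + (-23138 - 15108)*(18012 + u(67))) = sqrt(((6 + 0) - 55)*24 + (-23138 - 15108)*(18012 + 0)) = sqrt((6 - 55)*24 - 38246*18012) = sqrt(-49*24 - 688886952) = sqrt(-1176 - 688886952) = sqrt(-688888128) = 8*I*sqrt(10763877)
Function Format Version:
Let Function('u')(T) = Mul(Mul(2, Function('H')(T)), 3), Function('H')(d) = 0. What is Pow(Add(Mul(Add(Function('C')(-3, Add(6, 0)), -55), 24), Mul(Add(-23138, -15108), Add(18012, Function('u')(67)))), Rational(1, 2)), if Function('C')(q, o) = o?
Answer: Mul(8, I, Pow(10763877, Rational(1, 2))) ≈ Mul(26247., I)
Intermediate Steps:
Function('u')(T) = 0 (Function('u')(T) = Mul(Mul(2, 0), 3) = Mul(0, 3) = 0)
Pow(Add(Mul(Add(Function('C')(-3, Add(6, 0)), -55), 24), Mul(Add(-23138, -15108), Add(18012, Function('u')(67)))), Rational(1, 2)) = Pow(Add(Mul(Add(Add(6, 0), -55), 24), Mul(Add(-23138, -15108), Add(18012, 0))), Rational(1, 2)) = Pow(Add(Mul(Add(6, -55), 24), Mul(-38246, 18012)), Rational(1, 2)) = Pow(Add(Mul(-49, 24), -688886952), Rational(1, 2)) = Pow(Add(-1176, -688886952), Rational(1, 2)) = Pow(-688888128, Rational(1, 2)) = Mul(8, I, Pow(10763877, Rational(1, 2)))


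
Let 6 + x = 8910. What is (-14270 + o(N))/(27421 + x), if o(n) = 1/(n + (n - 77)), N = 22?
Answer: -470911/1198725 ≈ -0.39284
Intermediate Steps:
x = 8904 (x = -6 + 8910 = 8904)
o(n) = 1/(-77 + 2*n) (o(n) = 1/(n + (-77 + n)) = 1/(-77 + 2*n))
(-14270 + o(N))/(27421 + x) = (-14270 + 1/(-77 + 2*22))/(27421 + 8904) = (-14270 + 1/(-77 + 44))/36325 = (-14270 + 1/(-33))*(1/36325) = (-14270 - 1/33)*(1/36325) = -470911/33*1/36325 = -470911/1198725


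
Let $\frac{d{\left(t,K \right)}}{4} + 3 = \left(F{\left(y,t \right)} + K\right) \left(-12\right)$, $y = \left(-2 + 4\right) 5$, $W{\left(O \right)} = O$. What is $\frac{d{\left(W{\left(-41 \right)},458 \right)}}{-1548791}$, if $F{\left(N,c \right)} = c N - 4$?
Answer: $\frac{2124}{1548791} \approx 0.0013714$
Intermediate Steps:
$y = 10$ ($y = 2 \cdot 5 = 10$)
$F{\left(N,c \right)} = -4 + N c$ ($F{\left(N,c \right)} = N c - 4 = -4 + N c$)
$d{\left(t,K \right)} = 180 - 480 t - 48 K$ ($d{\left(t,K \right)} = -12 + 4 \left(\left(-4 + 10 t\right) + K\right) \left(-12\right) = -12 + 4 \left(-4 + K + 10 t\right) \left(-12\right) = -12 + 4 \left(48 - 120 t - 12 K\right) = -12 - \left(-192 + 48 K + 480 t\right) = 180 - 480 t - 48 K$)
$\frac{d{\left(W{\left(-41 \right)},458 \right)}}{-1548791} = \frac{180 - -19680 - 21984}{-1548791} = \left(180 + 19680 - 21984\right) \left(- \frac{1}{1548791}\right) = \left(-2124\right) \left(- \frac{1}{1548791}\right) = \frac{2124}{1548791}$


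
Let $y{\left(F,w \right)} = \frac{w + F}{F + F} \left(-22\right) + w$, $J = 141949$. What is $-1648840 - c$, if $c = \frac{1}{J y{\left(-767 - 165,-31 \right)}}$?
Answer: $- \frac{9241511203981668}{5604856265} \approx -1.6488 \cdot 10^{6}$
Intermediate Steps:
$y{\left(F,w \right)} = w - \frac{11 \left(F + w\right)}{F}$ ($y{\left(F,w \right)} = \frac{F + w}{2 F} \left(-22\right) + w = - \frac{11 \left(F + w\right)}{F} + w = w - \frac{11 \left(F + w\right)}{F}$)
$c = - \frac{932}{5604856265}$ ($c = \frac{1}{141949 \left(-11 - 31 - - \frac{341}{-767 - 165}\right)} = \frac{1}{141949 \left(-11 - 31 - - \frac{341}{-932}\right)} = \frac{1}{141949 \left(-11 - 31 - \left(-341\right) \left(- \frac{1}{932}\right)\right)} = \frac{1}{141949 \left(-11 - 31 - \frac{341}{932}\right)} = \frac{1}{141949 \left(- \frac{39485}{932}\right)} = \frac{1}{141949} \left(- \frac{932}{39485}\right) = - \frac{932}{5604856265} \approx -1.6628 \cdot 10^{-7}$)
$-1648840 - c = -1648840 - - \frac{932}{5604856265} = -1648840 + \frac{932}{5604856265} = - \frac{9241511203981668}{5604856265}$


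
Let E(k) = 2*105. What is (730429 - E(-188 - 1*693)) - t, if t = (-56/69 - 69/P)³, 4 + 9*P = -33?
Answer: 12083017091269130/16639966377 ≈ 7.2614e+5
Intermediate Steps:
P = -37/9 (P = -4/9 + (⅑)*(-33) = -4/9 - 11/3 = -37/9 ≈ -4.1111)
E(k) = 210
t = 67802516577433/16639966377 (t = (-56/69 - 69/(-37/9))³ = (-56*1/69 - 69*(-9/37))³ = (-56/69 + 621/37)³ = (40777/2553)³ = 67802516577433/16639966377 ≈ 4074.7)
(730429 - E(-188 - 1*693)) - t = (730429 - 1*210) - 1*67802516577433/16639966377 = (730429 - 210) - 67802516577433/16639966377 = 730219 - 67802516577433/16639966377 = 12083017091269130/16639966377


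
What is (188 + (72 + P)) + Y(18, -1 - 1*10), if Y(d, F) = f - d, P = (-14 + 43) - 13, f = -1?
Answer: 257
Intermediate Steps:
P = 16 (P = 29 - 13 = 16)
Y(d, F) = -1 - d
(188 + (72 + P)) + Y(18, -1 - 1*10) = (188 + (72 + 16)) + (-1 - 1*18) = (188 + 88) + (-1 - 18) = 276 - 19 = 257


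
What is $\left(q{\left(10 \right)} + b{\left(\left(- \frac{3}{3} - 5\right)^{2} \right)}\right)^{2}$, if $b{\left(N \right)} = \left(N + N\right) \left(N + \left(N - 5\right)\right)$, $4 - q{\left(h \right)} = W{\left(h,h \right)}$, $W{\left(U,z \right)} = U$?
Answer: $23213124$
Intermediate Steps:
$q{\left(h \right)} = 4 - h$
$b{\left(N \right)} = 2 N \left(-5 + 2 N\right)$ ($b{\left(N \right)} = 2 N \left(N + \left(-5 + N\right)\right) = 2 N \left(-5 + 2 N\right)$)
$\left(q{\left(10 \right)} + b{\left(\left(- \frac{3}{3} - 5\right)^{2} \right)}\right)^{2} = \left(\left(4 - 10\right) + 2 \left(- \frac{3}{3} - 5\right)^{2} \left(-5 + 2 \left(- \frac{3}{3} - 5\right)^{2}\right)\right)^{2} = \left(\left(4 - 10\right) + 2 \left(\left(-3\right) \frac{1}{3} - 5\right)^{2} \left(-5 + 2 \left(\left(-3\right) \frac{1}{3} - 5\right)^{2}\right)\right)^{2} = \left(-6 + 2 \left(-1 - 5\right)^{2} \left(-5 + 2 \left(-1 - 5\right)^{2}\right)\right)^{2} = \left(-6 + 2 \left(-6\right)^{2} \left(-5 + 2 \left(-6\right)^{2}\right)\right)^{2} = \left(-6 + 2 \cdot 36 \left(-5 + 2 \cdot 36\right)\right)^{2} = \left(-6 + 2 \cdot 36 \left(-5 + 72\right)\right)^{2} = \left(-6 + 2 \cdot 36 \cdot 67\right)^{2} = \left(-6 + 4824\right)^{2} = 4818^{2} = 23213124$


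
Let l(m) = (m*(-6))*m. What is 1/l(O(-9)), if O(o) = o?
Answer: -1/486 ≈ -0.0020576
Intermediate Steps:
l(m) = -6*m**2 (l(m) = (-6*m)*m = -6*m**2)
1/l(O(-9)) = 1/(-6*(-9)**2) = 1/(-6*81) = 1/(-486) = -1/486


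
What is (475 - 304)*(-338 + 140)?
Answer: -33858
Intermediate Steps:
(475 - 304)*(-338 + 140) = 171*(-198) = -33858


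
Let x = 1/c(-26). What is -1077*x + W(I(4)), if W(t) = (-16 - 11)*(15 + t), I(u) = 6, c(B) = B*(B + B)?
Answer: -767661/1352 ≈ -567.80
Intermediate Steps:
c(B) = 2*B² (c(B) = B*(2*B) = 2*B²)
W(t) = -405 - 27*t (W(t) = -27*(15 + t) = -405 - 27*t)
x = 1/1352 (x = 1/(2*(-26)²) = 1/(2*676) = 1/1352 ≈ 0.00073965)
-1077*x + W(I(4)) = -1077*1/1352 + (-405 - 27*6) = -1077/1352 + (-405 - 162) = -1077/1352 - 567 = -767661/1352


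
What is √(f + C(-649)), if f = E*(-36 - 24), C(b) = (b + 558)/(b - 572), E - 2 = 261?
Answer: I*√23525359869/1221 ≈ 125.62*I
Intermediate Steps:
E = 263 (E = 2 + 261 = 263)
C(b) = (558 + b)/(-572 + b)
f = -15780 (f = 263*(-36 - 24) = 263*(-60) = -15780)
√(f + C(-649)) = √(-15780 + (558 - 649)/(-572 - 649)) = √(-15780 - 91/(-1221)) = √(-15780 - 1/1221*(-91)) = √(-15780 + 91/1221) = √(-19267289/1221) = I*√23525359869/1221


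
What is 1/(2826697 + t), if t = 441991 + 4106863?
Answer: 1/7375551 ≈ 1.3558e-7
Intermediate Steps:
t = 4548854
1/(2826697 + t) = 1/(2826697 + 4548854) = 1/7375551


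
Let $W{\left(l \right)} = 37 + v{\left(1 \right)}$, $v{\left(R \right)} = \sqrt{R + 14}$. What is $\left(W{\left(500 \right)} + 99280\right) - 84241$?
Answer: $15076 + \sqrt{15} \approx 15080.0$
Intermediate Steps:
$v{\left(R \right)} = \sqrt{14 + R}$
$W{\left(l \right)} = 37 + \sqrt{15}$ ($W{\left(l \right)} = 37 + \sqrt{14 + 1} = 37 + \sqrt{15}$)
$\left(W{\left(500 \right)} + 99280\right) - 84241 = \left(\left(37 + \sqrt{15}\right) + 99280\right) - 84241 = \left(99317 + \sqrt{15}\right) - 84241 = 15076 + \sqrt{15}$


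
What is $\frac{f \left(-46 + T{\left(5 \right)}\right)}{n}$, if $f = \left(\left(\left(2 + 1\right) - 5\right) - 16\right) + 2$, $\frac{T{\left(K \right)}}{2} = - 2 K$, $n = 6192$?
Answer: $\frac{22}{129} \approx 0.17054$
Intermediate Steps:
$T{\left(K \right)} = - 4 K$ ($T{\left(K \right)} = 2 \left(- 2 K\right) = - 4 K$)
$f = -16$ ($f = \left(\left(3 - 5\right) - 16\right) + 2 = \left(-2 - 16\right) + 2 = -18 + 2 = -16$)
$\frac{f \left(-46 + T{\left(5 \right)}\right)}{n} = \frac{\left(-16\right) \left(-46 - 20\right)}{6192} = - 16 \left(-46 - 20\right) \frac{1}{6192} = \left(-16\right) \left(-66\right) \frac{1}{6192} = 1056 \cdot \frac{1}{6192} = \frac{22}{129}$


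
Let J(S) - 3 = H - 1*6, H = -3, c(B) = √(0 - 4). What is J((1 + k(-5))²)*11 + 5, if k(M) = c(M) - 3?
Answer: -61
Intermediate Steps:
c(B) = 2*I (c(B) = √(-4) = 2*I)
k(M) = -3 + 2*I (k(M) = 2*I - 3 = -3 + 2*I)
J(S) = -6 (J(S) = 3 + (-3 - 1*6) = 3 + (-3 - 6) = 3 - 9 = -6)
J((1 + k(-5))²)*11 + 5 = -6*11 + 5 = -66 + 5 = -61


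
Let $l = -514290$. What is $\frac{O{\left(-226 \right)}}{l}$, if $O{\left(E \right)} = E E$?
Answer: $- \frac{25538}{257145} \approx -0.099314$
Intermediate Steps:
$O{\left(E \right)} = E^{2}$
$\frac{O{\left(-226 \right)}}{l} = \frac{\left(-226\right)^{2}}{-514290} = 51076 \left(- \frac{1}{514290}\right) = - \frac{25538}{257145}$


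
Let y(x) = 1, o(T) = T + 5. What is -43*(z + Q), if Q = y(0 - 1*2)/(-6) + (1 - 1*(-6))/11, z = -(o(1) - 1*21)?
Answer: -43903/66 ≈ -665.20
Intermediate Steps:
o(T) = 5 + T
z = 15 (z = -((5 + 1) - 1*21) = -(6 - 21) = -1*(-15) = 15)
Q = 31/66 (Q = 1/(-6) + (1 - 1*(-6))/11 = 1*(-⅙) + (1 + 6)*(1/11) = -⅙ + 7*(1/11) = -⅙ + 7/11 = 31/66 ≈ 0.46970)
-43*(z + Q) = -43*(15 + 31/66) = -43*1021/66 = -43903/66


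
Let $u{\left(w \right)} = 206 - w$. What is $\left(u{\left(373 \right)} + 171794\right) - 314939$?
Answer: $-143312$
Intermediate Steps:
$\left(u{\left(373 \right)} + 171794\right) - 314939 = \left(\left(206 - 373\right) + 171794\right) - 314939 = \left(-167 + 171794\right) - 314939 = 171627 - 314939 = -143312$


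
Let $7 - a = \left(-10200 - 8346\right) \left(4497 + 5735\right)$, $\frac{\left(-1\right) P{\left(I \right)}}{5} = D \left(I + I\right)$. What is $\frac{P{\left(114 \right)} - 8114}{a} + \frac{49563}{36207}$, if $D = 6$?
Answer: $\frac{1044962913311}{763415257617} \approx 1.3688$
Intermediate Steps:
$P{\left(I \right)} = - 60 I$ ($P{\left(I \right)} = - 5 \cdot 6 \left(I + I\right) = - 5 \cdot 6 \cdot 2 I = - 5 \cdot 12 I = - 60 I$)
$a = 189762679$ ($a = 7 - \left(-10200 - 8346\right) \left(4497 + 5735\right) = 7 - \left(-18546\right) 10232 = 7 - -189762672 = 7 + 189762672 = 189762679$)
$\frac{P{\left(114 \right)} - 8114}{a} + \frac{49563}{36207} = \frac{\left(-60\right) 114 - 8114}{189762679} + \frac{49563}{36207} = \left(-6840 - 8114\right) \frac{1}{189762679} + 49563 \cdot \frac{1}{36207} = \left(-14954\right) \frac{1}{189762679} + \frac{5507}{4023} = - \frac{14954}{189762679} + \frac{5507}{4023} = \frac{1044962913311}{763415257617}$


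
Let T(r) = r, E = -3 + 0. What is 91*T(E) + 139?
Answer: -134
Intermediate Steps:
E = -3
91*T(E) + 139 = 91*(-3) + 139 = -273 + 139 = -134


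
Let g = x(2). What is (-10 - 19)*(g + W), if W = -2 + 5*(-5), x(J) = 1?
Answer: 754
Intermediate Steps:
g = 1
W = -27 (W = -2 - 25 = -27)
(-10 - 19)*(g + W) = (-10 - 19)*(1 - 27) = -29*(-26) = 754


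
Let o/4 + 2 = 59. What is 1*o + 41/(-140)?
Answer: 31879/140 ≈ 227.71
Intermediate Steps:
o = 228 (o = -8 + 4*59 = -8 + 236 = 228)
1*o + 41/(-140) = 1*228 + 41/(-140) = 228 + 41*(-1/140) = 228 - 41/140 = 31879/140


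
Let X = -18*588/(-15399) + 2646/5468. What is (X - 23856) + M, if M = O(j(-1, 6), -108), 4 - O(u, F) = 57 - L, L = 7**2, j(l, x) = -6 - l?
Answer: -111608594803/4677874 ≈ -23859.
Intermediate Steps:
L = 49
O(u, F) = -4 (O(u, F) = 4 - (57 - 1*49) = 4 - (57 - 49) = 4 - 1*8 = 4 - 8 = -4)
X = 5478837/4677874 (X = -10584*(-1/15399) + 2646*(1/5468) = 1176/1711 + 1323/2734 = 5478837/4677874 ≈ 1.1712)
M = -4
(X - 23856) + M = (5478837/4677874 - 23856) - 4 = -111589883307/4677874 - 4 = -111608594803/4677874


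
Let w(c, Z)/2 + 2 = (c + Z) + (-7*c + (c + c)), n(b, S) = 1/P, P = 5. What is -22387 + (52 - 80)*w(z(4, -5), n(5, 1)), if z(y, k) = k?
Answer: -117031/5 ≈ -23406.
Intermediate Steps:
n(b, S) = ⅕ (n(b, S) = 1/5 = ⅕)
w(c, Z) = -4 - 8*c + 2*Z (w(c, Z) = -4 + 2*((c + Z) + (-7*c + (c + c))) = -4 + 2*((Z + c) + (-7*c + 2*c)) = -4 + 2*((Z + c) - 5*c) = -4 + 2*(Z - 4*c) = -4 + (-8*c + 2*Z) = -4 - 8*c + 2*Z)
-22387 + (52 - 80)*w(z(4, -5), n(5, 1)) = -22387 + (52 - 80)*(-4 - 8*(-5) + 2*(⅕)) = -22387 - 28*(-4 + 40 + ⅖) = -22387 - 28*182/5 = -22387 - 5096/5 = -117031/5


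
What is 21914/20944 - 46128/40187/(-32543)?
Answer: 2047158337879/1956477089336 ≈ 1.0463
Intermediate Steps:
21914/20944 - 46128/40187/(-32543) = 21914*(1/20944) - 46128*1/40187*(-1/32543) = 10957/10472 - 46128/40187*(-1/32543) = 10957/10472 + 46128/1307805541 = 2047158337879/1956477089336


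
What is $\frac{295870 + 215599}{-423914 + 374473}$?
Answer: $- \frac{73067}{7063} \approx -10.345$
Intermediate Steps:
$\frac{295870 + 215599}{-423914 + 374473} = \frac{511469}{-49441} = 511469 \left(- \frac{1}{49441}\right) = - \frac{73067}{7063}$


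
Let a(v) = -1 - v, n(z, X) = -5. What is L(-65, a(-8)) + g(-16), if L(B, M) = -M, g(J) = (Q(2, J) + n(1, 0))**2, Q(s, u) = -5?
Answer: 93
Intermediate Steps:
g(J) = 100 (g(J) = (-5 - 5)**2 = (-10)**2 = 100)
L(-65, a(-8)) + g(-16) = -(-1 - 1*(-8)) + 100 = -(-1 + 8) + 100 = -1*7 + 100 = -7 + 100 = 93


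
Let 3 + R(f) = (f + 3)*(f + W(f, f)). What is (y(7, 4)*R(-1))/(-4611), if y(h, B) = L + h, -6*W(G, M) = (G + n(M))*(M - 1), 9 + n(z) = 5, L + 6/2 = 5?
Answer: 25/1537 ≈ 0.016265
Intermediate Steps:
L = 2 (L = -3 + 5 = 2)
n(z) = -4 (n(z) = -9 + 5 = -4)
W(G, M) = -(-1 + M)*(-4 + G)/6 (W(G, M) = -(G - 4)*(M - 1)/6 = -(-4 + G)*(-1 + M)/6 = -(-1 + M)*(-4 + G)/6)
R(f) = -3 + (3 + f)*(-⅔ - f²/6 + 11*f/6) (R(f) = -3 + (f + 3)*(f + (-⅔ + f/6 + 2*f/3 - f*f/6)) = -3 + (3 + f)*(f + (-⅔ + f/6 + 2*f/3 - f²/6)) = -3 + (3 + f)*(f + (-⅔ - f²/6 + 5*f/6)) = -3 + (3 + f)*(-⅔ - f²/6 + 11*f/6))
y(h, B) = 2 + h
(y(7, 4)*R(-1))/(-4611) = ((2 + 7)*(-5 - ⅙*(-1)³ + (4/3)*(-1)² + (29/6)*(-1)))/(-4611) = (9*(-5 - ⅙*(-1) + (4/3)*1 - 29/6))*(-1/4611) = (9*(-5 + ⅙ + 4/3 - 29/6))*(-1/4611) = (9*(-25/3))*(-1/4611) = -75*(-1/4611) = 25/1537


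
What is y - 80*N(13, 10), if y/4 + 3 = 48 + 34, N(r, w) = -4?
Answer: 636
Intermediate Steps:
y = 316 (y = -12 + 4*(48 + 34) = -12 + 4*82 = -12 + 328 = 316)
y - 80*N(13, 10) = 316 - 80*(-4) = 316 + 320 = 636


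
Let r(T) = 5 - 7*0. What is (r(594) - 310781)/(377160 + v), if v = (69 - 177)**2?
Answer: -12949/16201 ≈ -0.79927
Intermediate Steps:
v = 11664 (v = (-108)**2 = 11664)
r(T) = 5 (r(T) = 5 + 0 = 5)
(r(594) - 310781)/(377160 + v) = (5 - 310781)/(377160 + 11664) = -310776/388824 = -310776*1/388824 = -12949/16201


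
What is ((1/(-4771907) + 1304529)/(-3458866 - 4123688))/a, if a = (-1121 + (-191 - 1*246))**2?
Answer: -3112545533401/43914950136601959996 ≈ -7.0877e-8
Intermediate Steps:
a = 2427364 (a = (-1121 + (-191 - 246))**2 = (-1121 - 437)**2 = (-1558)**2 = 2427364)
((1/(-4771907) + 1304529)/(-3458866 - 4123688))/a = ((1/(-4771907) + 1304529)/(-3458866 - 4123688))/2427364 = ((-1/4771907 + 1304529)/(-7582554))*(1/2427364) = ((6225091066802/4771907)*(-1/7582554))*(1/2427364) = -3112545533401/18091621255239*1/2427364 = -3112545533401/43914950136601959996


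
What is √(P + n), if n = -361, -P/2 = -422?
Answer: √483 ≈ 21.977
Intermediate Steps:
P = 844 (P = -2*(-422) = 844)
√(P + n) = √(844 - 361) = √483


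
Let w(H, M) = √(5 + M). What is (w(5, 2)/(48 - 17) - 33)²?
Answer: (1023 - √7)²/961 ≈ 1083.4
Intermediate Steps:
(w(5, 2)/(48 - 17) - 33)² = (√(5 + 2)/(48 - 17) - 33)² = (√7/31 - 33)² = (-33 + √7/31)²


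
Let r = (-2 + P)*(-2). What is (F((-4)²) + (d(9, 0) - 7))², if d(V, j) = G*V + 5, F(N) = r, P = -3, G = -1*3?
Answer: 361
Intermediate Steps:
G = -3
r = 10 (r = (-2 - 3)*(-2) = -5*(-2) = 10)
F(N) = 10
d(V, j) = 5 - 3*V (d(V, j) = -3*V + 5 = 5 - 3*V)
(F((-4)²) + (d(9, 0) - 7))² = (10 + ((5 - 3*9) - 7))² = (10 + ((5 - 27) - 7))² = (10 + (-22 - 7))² = (10 - 29)² = (-19)² = 361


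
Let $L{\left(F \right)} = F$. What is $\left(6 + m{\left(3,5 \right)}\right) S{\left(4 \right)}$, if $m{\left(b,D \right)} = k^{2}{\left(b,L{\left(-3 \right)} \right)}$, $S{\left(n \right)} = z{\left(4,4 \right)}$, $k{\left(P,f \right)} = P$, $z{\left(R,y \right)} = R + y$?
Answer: $120$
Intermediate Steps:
$S{\left(n \right)} = 8$ ($S{\left(n \right)} = 4 + 4 = 8$)
$m{\left(b,D \right)} = b^{2}$
$\left(6 + m{\left(3,5 \right)}\right) S{\left(4 \right)} = \left(6 + 3^{2}\right) 8 = \left(6 + 9\right) 8 = 15 \cdot 8 = 120$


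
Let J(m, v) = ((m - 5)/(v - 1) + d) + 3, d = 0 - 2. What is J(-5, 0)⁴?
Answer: 14641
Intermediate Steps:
d = -2
J(m, v) = 1 + (-5 + m)/(-1 + v) (J(m, v) = ((m - 5)/(v - 1) - 2) + 3 = ((-5 + m)/(-1 + v) - 2) + 3 = (-2 + (-5 + m)/(-1 + v)) + 3 = 1 + (-5 + m)/(-1 + v))
J(-5, 0)⁴ = ((-6 - 5 + 0)/(-1 + 0))⁴ = (-11/(-1))⁴ = (-1*(-11))⁴ = 11⁴ = 14641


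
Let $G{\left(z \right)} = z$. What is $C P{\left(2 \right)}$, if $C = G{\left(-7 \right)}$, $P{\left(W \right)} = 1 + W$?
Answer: $-21$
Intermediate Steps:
$C = -7$
$C P{\left(2 \right)} = - 7 \left(1 + 2\right) = \left(-7\right) 3 = -21$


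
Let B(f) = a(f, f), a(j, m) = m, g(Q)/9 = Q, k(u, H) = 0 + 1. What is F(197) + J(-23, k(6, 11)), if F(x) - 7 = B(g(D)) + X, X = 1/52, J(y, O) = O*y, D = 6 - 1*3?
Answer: 573/52 ≈ 11.019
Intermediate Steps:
k(u, H) = 1
D = 3 (D = 6 - 3 = 3)
g(Q) = 9*Q
B(f) = f
X = 1/52 ≈ 0.019231
F(x) = 1769/52 (F(x) = 7 + (9*3 + 1/52) = 7 + (27 + 1/52) = 7 + 1405/52 = 1769/52)
F(197) + J(-23, k(6, 11)) = 1769/52 + 1*(-23) = 1769/52 - 23 = 573/52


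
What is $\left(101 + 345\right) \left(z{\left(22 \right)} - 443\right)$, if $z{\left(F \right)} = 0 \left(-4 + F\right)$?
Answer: $-197578$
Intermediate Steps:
$z{\left(F \right)} = 0$
$\left(101 + 345\right) \left(z{\left(22 \right)} - 443\right) = \left(101 + 345\right) \left(0 - 443\right) = 446 \left(-443\right) = -197578$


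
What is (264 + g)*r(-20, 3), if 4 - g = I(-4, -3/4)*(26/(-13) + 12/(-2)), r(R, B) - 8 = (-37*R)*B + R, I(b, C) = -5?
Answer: 503424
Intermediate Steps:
r(R, B) = 8 + R - 37*B*R (r(R, B) = 8 + ((-37*R)*B + R) = 8 + (-37*B*R + R) = 8 + (R - 37*B*R) = 8 + R - 37*B*R)
g = -36 (g = 4 - (-5)*(26/(-13) + 12/(-2)) = 4 - (-5)*(26*(-1/13) + 12*(-½)) = 4 - (-5)*(-2 - 6) = 4 - (-5)*(-8) = 4 - 1*40 = 4 - 40 = -36)
(264 + g)*r(-20, 3) = (264 - 36)*(8 - 20 - 37*3*(-20)) = 228*(8 - 20 + 2220) = 228*2208 = 503424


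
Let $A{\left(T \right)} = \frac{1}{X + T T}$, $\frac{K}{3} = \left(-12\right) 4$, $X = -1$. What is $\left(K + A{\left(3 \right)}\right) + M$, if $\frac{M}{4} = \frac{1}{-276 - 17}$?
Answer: $- \frac{337275}{2344} \approx -143.89$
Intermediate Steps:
$K = -144$ ($K = 3 \left(\left(-12\right) 4\right) = 3 \left(-48\right) = -144$)
$A{\left(T \right)} = \frac{1}{-1 + T^{2}}$ ($A{\left(T \right)} = \frac{1}{-1 + T T} = \frac{1}{-1 + T^{2}}$)
$M = - \frac{4}{293}$ ($M = \frac{4}{-276 - 17} = \frac{4}{-293} = 4 \left(- \frac{1}{293}\right) = - \frac{4}{293} \approx -0.013652$)
$\left(K + A{\left(3 \right)}\right) + M = \left(-144 + \frac{1}{-1 + 3^{2}}\right) - \frac{4}{293} = \left(-144 + \frac{1}{-1 + 9}\right) - \frac{4}{293} = \left(-144 + \frac{1}{8}\right) - \frac{4}{293} = - \frac{1151}{8} - \frac{4}{293} = - \frac{337275}{2344}$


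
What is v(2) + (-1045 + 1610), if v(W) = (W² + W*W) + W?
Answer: 575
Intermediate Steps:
v(W) = W + 2*W² (v(W) = (W² + W²) + W = 2*W² + W = W + 2*W²)
v(2) + (-1045 + 1610) = 2*(1 + 2*2) + (-1045 + 1610) = 2*(1 + 4) + 565 = 2*5 + 565 = 10 + 565 = 575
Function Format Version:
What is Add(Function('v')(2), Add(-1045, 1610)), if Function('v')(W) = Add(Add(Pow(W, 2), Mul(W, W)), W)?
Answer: 575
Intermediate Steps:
Function('v')(W) = Add(W, Mul(2, Pow(W, 2))) (Function('v')(W) = Add(Add(Pow(W, 2), Pow(W, 2)), W) = Add(Mul(2, Pow(W, 2)), W) = Add(W, Mul(2, Pow(W, 2))))
Add(Function('v')(2), Add(-1045, 1610)) = Add(Mul(2, Add(1, Mul(2, 2))), Add(-1045, 1610)) = Add(Mul(2, Add(1, 4)), 565) = Add(Mul(2, 5), 565) = Add(10, 565) = 575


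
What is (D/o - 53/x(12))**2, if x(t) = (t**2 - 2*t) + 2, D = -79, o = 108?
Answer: 58997761/43401744 ≈ 1.3593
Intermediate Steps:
x(t) = 2 + t**2 - 2*t
(D/o - 53/x(12))**2 = (-79/108 - 53/(2 + 12**2 - 2*12))**2 = (-79*1/108 - 53/(2 + 144 - 24))**2 = (-79/108 - 53/122)**2 = (-7681/6588)**2 = 58997761/43401744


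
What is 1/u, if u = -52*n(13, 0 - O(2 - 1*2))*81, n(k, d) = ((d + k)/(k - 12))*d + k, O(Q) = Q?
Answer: -1/54756 ≈ -1.8263e-5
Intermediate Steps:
n(k, d) = k + d*(d + k)/(-12 + k) (n(k, d) = ((d + k)/(-12 + k))*d + k = d*(d + k)/(-12 + k) + k = k + d*(d + k)/(-12 + k))
u = -54756 (u = -52*((0 - (2 - 1*2))**2 + 13**2 - 12*13 + (0 - (2 - 1*2))*13)/(-12 + 13)*81 = -52*((0 - (2 - 2))**2 + 169 - 156 + (0 - (2 - 2))*13)/1*81 = -52*((0 - 1*0)**2 + 169 - 156 + (0 - 1*0)*13)*81 = -52*((0 + 0)**2 + 169 - 156 + (0 + 0)*13)*81 = -52*(0**2 + 169 - 156 + 0*13)*81 = -52*(0 + 169 - 156 + 0)*81 = -52*13*81 = -676*81 = -54756)
1/u = 1/(-54756) = -1/54756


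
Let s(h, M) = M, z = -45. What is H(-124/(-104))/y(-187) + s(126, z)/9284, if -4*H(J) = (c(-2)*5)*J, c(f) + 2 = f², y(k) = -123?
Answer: 71950/3711279 ≈ 0.019387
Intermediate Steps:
c(f) = -2 + f²
H(J) = -5*J/2 (H(J) = -(-2 + (-2)²)*5*J/4 = -(-2 + 4)*5*J/4 = -2*5*J/4 = -5*J/2)
H(-124/(-104))/y(-187) + s(126, z)/9284 = -(-310)/(-104)/(-123) - 45/9284 = -(-310)*(-1)/104*(-1/123) - 45*1/9284 = -5/2*31/26*(-1/123) - 45/9284 = -155/52*(-1/123) - 45/9284 = 155/6396 - 45/9284 = 71950/3711279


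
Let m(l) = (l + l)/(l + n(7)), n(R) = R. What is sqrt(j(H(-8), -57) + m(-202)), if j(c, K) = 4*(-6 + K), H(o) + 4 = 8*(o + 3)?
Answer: 4*I*sqrt(593970)/195 ≈ 15.809*I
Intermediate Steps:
H(o) = 20 + 8*o (H(o) = -4 + 8*(o + 3) = -4 + 8*(3 + o) = -4 + (24 + 8*o) = 20 + 8*o)
j(c, K) = -24 + 4*K
m(l) = 2*l/(7 + l) (m(l) = (l + l)/(l + 7) = (2*l)/(7 + l) = 2*l/(7 + l))
sqrt(j(H(-8), -57) + m(-202)) = sqrt((-24 + 4*(-57)) + 2*(-202)/(7 - 202)) = sqrt((-24 - 228) + 2*(-202)/(-195)) = sqrt(-252 + 2*(-202)*(-1/195)) = sqrt(-252 + 404/195) = sqrt(-48736/195) = 4*I*sqrt(593970)/195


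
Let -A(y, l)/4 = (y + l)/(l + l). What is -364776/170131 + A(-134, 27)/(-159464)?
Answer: -785294844881/366251892084 ≈ -2.1441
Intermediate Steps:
A(y, l) = -2*(l + y)/l (A(y, l) = -4*(y + l)/(l + l) = -4*(l + y)/(2*l) = -4*(l + y)*1/(2*l) = -2*(l + y)/l)
-364776/170131 + A(-134, 27)/(-159464) = -364776/170131 + (-2 - 2*(-134)/27)/(-159464) = -364776*1/170131 + (-2 - 2*(-134)*1/27)*(-1/159464) = -364776/170131 + (-2 + 268/27)*(-1/159464) = -364776/170131 + (214/27)*(-1/159464) = -364776/170131 - 107/2152764 = -785294844881/366251892084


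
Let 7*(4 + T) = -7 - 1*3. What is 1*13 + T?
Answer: 53/7 ≈ 7.5714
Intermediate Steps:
T = -38/7 (T = -4 + (-7 - 1*3)/7 = -4 + (-7 - 3)/7 = -4 + (⅐)*(-10) = -4 - 10/7 = -38/7 ≈ -5.4286)
1*13 + T = 1*13 - 38/7 = 13 - 38/7 = 53/7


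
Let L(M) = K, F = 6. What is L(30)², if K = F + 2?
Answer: 64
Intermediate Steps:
K = 8 (K = 6 + 2 = 8)
L(M) = 8
L(30)² = 8² = 64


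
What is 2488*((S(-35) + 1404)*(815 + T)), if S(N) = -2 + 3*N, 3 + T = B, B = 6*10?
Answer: 2813888192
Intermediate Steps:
B = 60
T = 57 (T = -3 + 60 = 57)
2488*((S(-35) + 1404)*(815 + T)) = 2488*(((-2 + 3*(-35)) + 1404)*(815 + 57)) = 2488*(((-2 - 105) + 1404)*872) = 2488*((-107 + 1404)*872) = 2488*(1297*872) = 2488*1130984 = 2813888192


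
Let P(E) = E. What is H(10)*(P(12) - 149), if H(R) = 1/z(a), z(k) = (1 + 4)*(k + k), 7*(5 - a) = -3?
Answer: -959/380 ≈ -2.5237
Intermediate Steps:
a = 38/7 (a = 5 - 1/7*(-3) = 5 + 3/7 = 38/7 ≈ 5.4286)
z(k) = 10*k (z(k) = 5*(2*k) = 10*k)
H(R) = 7/380 (H(R) = 1/(10*(38/7)) = 1/(380/7) = 7/380)
H(10)*(P(12) - 149) = 7*(12 - 149)/380 = (7/380)*(-137) = -959/380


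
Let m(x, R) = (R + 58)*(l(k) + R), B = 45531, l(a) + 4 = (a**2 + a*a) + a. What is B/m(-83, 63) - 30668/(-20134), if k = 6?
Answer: 712552295/166880659 ≈ 4.2698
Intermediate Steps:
l(a) = -4 + a + 2*a**2 (l(a) = -4 + ((a**2 + a*a) + a) = -4 + ((a**2 + a**2) + a) = -4 + (2*a**2 + a) = -4 + (a + 2*a**2) = -4 + a + 2*a**2)
m(x, R) = (58 + R)*(74 + R) (m(x, R) = (R + 58)*((-4 + 6 + 2*6**2) + R) = (58 + R)*((-4 + 6 + 2*36) + R) = (58 + R)*((-4 + 6 + 72) + R) = (58 + R)*(74 + R))
B/m(-83, 63) - 30668/(-20134) = 45531/(4292 + 63**2 + 132*63) - 30668/(-20134) = 45531/(4292 + 3969 + 8316) - 30668*(-1/20134) = 45531/16577 + 15334/10067 = 712552295/166880659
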